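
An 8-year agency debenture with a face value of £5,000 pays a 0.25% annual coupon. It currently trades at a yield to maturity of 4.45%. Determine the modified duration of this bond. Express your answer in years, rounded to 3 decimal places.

7.578 years

Periodic yield y = 0.0445. First find Macaulay duration:
  t   CF        PV=CF/(1+0.0445)^t    t·PV
  1        12.50        11.9674        11.9674
  2        12.50        11.4576        22.9152
  3        12.50        10.9694        32.9083
  4        12.50        10.5021        42.0084
  5        12.50        10.0547        50.2733
  6        12.50         9.6263        57.7578
  7        12.50         9.2162        64.5133
  8     5,012.50     3,538.2363    28,305.8902
  Σ                  3,612.0300    28,588.2340
P = 3,612.0300; Macaulay duration = 28,588.2340 / 3,612.0300 = 7.91473 years.
Modified duration = D_Mac / (1 + y) = 7.91473 / 1.0445 = 7.57753 years.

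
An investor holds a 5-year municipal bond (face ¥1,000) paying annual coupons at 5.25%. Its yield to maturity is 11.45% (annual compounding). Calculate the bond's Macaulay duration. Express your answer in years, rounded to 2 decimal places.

Periodic yield y = 0.1145. Discount each cash flow and weight by its year:
  t   CF        PV=CF/(1+0.1145)^t    t·PV
  1        52.50        47.1063        47.1063
  2        52.50        42.2668        84.5336
  3        52.50        37.9244       113.7733
  4        52.50        34.0282       136.1128
  5     1,052.50       612.0991     3,060.4955
  Σ                    773.4248     3,442.0215
Price P = Σ PV = 773.4248.
Macaulay duration = Σ(t·PV) / P = 3,442.0215 / 773.4248 = 4.45036 years.

4.45 years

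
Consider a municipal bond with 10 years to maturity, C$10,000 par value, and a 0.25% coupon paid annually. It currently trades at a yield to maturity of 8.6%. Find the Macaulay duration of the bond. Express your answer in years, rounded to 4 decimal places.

9.8142 years

Periodic yield y = 0.086. Discount each cash flow and weight by its year:
  t   CF        PV=CF/(1+0.086)^t    t·PV
  1        25.00        23.0203        23.0203
  2        25.00        21.1973        42.3946
  3        25.00        19.5187        58.5561
  4        25.00        17.9730        71.8920
  5        25.00        16.5497        82.7486
  6        25.00        15.2392        91.4350
  7        25.00        14.0324        98.2266
  8        25.00        12.9212       103.3693
  9        25.00        11.8979       107.0814
  10   10,025.00     4,393.2521    43,932.5214
  Σ                  4,545.6017    44,611.2452
Price P = Σ PV = 4,545.6017.
Macaulay duration = Σ(t·PV) / P = 44,611.2452 / 4,545.6017 = 9.81416 years.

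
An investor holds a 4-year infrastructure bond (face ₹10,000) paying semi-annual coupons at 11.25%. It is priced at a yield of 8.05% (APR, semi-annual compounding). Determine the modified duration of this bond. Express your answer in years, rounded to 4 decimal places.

3.2367 years

Periodic yield y = 0.04025. First find Macaulay duration:
  t   CF        PV=CF/(1+0.04025)^t    t·PV
  1       562.50       540.7354       540.7354
  2       562.50       519.8129     1,039.6259
  3       562.50       499.7000     1,499.1000
  4       562.50       480.3653     1,921.4612
  5       562.50       461.7787     2,308.8935
  6       562.50       443.9113     2,663.4677
  7       562.50       426.7352     2,987.1463
  8    10,562.50     7,703.0892    61,624.7135
  Σ                 11,076.1280    74,585.1435
P = 11,076.1280; Macaulay duration = 74,585.1435 / 11,076.1280 = 6.73386 half-year periods = 3.36693 years.
Modified duration = D_Mac / (1 + y) = 3.36693 / 1.04025 = 3.23666 years.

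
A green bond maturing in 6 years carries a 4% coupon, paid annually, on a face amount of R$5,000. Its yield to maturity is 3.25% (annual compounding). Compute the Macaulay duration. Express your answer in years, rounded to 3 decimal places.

Periodic yield y = 0.0325. Discount each cash flow and weight by its year:
  t   CF        PV=CF/(1+0.0325)^t    t·PV
  1       200.00       193.7046       193.7046
  2       200.00       187.6074       375.2147
  3       200.00       181.7020       545.1061
  4       200.00       175.9826       703.9304
  5       200.00       170.4432       852.2160
  6     5,200.00     4,292.0323    25,752.1938
  Σ                  5,201.4721    28,422.3657
Price P = Σ PV = 5,201.4721.
Macaulay duration = Σ(t·PV) / P = 28,422.3657 / 5,201.4721 = 5.46429 years.

5.464 years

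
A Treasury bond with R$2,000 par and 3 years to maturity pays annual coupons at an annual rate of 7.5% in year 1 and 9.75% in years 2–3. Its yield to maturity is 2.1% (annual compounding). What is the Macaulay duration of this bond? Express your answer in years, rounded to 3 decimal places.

Periodic yield y = 0.021. Discount each cash flow and weight by its year:
  t   CF        PV=CF/(1+0.021)^t    t·PV
  1       150.00       146.9148       146.9148
  2       195.00       187.0609       374.1219
  3     2,195.00     2,062.3259     6,186.9777
  Σ                  2,396.3016     6,708.0144
Price P = Σ PV = 2,396.3016.
Macaulay duration = Σ(t·PV) / P = 6,708.0144 / 2,396.3016 = 2.79932 years.

2.799 years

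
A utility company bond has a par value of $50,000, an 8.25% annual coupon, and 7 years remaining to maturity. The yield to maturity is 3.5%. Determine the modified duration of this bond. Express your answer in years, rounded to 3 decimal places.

Periodic yield y = 0.035. First find Macaulay duration:
  t   CF        PV=CF/(1+0.035)^t    t·PV
  1     4,125.00     3,985.5072     3,985.5072
  2     4,125.00     3,850.7316     7,701.4633
  3     4,125.00     3,720.5137    11,161.5410
  4     4,125.00     3,594.6992    14,378.7968
  5     4,125.00     3,473.1393    17,365.6966
  6     4,125.00     3,355.6902    20,134.1409
  7    54,125.00    42,541.7607   297,792.3252
  Σ                 64,522.0420   372,519.4710
P = 64,522.0420; Macaulay duration = 372,519.4710 / 64,522.0420 = 5.77352 years.
Modified duration = D_Mac / (1 + y) = 5.77352 / 1.035 = 5.57828 years.

5.578 years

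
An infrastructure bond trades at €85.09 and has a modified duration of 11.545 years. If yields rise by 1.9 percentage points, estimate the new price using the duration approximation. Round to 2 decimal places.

Duration approximation: ΔP/P ≈ -D_mod · Δy = -11.545 × (+0.019) = -0.219355.
New price ≈ 85.09 × (1 - 0.219355) = 66.42508305.

€66.43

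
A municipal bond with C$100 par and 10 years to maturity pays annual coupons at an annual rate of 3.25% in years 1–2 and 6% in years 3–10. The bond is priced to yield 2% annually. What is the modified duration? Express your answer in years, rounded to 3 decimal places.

Periodic yield y = 0.02. First find Macaulay duration:
  t   CF        PV=CF/(1+0.02)^t    t·PV
  1         3.25         3.1863         3.1863
  2         3.25         3.1238         6.2476
  3         6.00         5.6539        16.9618
  4         6.00         5.5431        22.1723
  5         6.00         5.4344        27.1719
  6         6.00         5.3278        31.9670
  7         6.00         5.2234        36.5635
  8         6.00         5.1209        40.9675
  9         6.00         5.0205        45.1848
  10      106.00        86.9569       869.5692
  Σ                    130.5910     1,099.9919
P = 130.5910; Macaulay duration = 1,099.9919 / 130.5910 = 8.42318 years.
Modified duration = D_Mac / (1 + y) = 8.42318 / 1.02 = 8.25802 years.

8.258 years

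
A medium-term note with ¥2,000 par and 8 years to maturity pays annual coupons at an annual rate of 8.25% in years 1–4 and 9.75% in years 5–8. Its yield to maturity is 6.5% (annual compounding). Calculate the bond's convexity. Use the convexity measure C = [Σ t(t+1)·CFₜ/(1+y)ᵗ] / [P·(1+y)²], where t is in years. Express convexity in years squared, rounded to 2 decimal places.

45.29

With y = 0.065:
  t   CF        PV=CF/(1+0.065)^t    t·PV        t(t+1)·PV
  1       165.00       154.9296       154.9296         309.8592
  2       165.00       145.4738       290.9476         872.8427
  3       165.00       136.5951       409.7853       1,639.1412
  4       165.00       128.2583       513.0332       2,565.1662
  5       195.00       142.3268       711.6338       4,269.8029
  6       195.00       133.6402       801.8409       5,612.8864
  7       195.00       125.4837       878.3860       7,027.0879
  8     2,195.00     1,326.2875    10,610.2997      95,492.6969
  Σ                  2,292.9949    14,370.8561     117,789.4833
P = 2,292.9949.
Convexity = Σ t(t+1)·PV / [P·(1+y)²] = 117,789.4833 / (2,292.9949 × 1.134225) = 45.29020.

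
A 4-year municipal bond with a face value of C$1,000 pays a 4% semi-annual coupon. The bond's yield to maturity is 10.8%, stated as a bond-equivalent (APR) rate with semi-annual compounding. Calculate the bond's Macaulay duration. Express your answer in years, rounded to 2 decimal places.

Periodic yield y = 0.054. Discount each cash flow and weight by its period:
  t   CF        PV=CF/(1+0.054)^t    t·PV
  1        20.00        18.9753        18.9753
  2        20.00        18.0032        36.0063
  3        20.00        17.0808        51.2424
  4        20.00        16.2057        64.8228
  5        20.00        15.3754        76.8771
  6        20.00        14.5877        87.5261
  7        20.00        13.8403        96.8821
  8     1,020.00       669.6923     5,357.5381
  Σ                    783.7607     5,789.8703
Price P = Σ PV = 783.7607.
Macaulay duration = Σ(t·PV) / P = 5,789.8703 / 783.7607 = 7.38729 half-year periods.
In years: 7.38729 / 2 = 3.69365 years.

3.69 years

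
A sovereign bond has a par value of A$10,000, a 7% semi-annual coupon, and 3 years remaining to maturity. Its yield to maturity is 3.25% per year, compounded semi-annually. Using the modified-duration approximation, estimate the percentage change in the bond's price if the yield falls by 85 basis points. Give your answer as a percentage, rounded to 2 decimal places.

+2.32%

Periodic yield y = 0.01625. Modified duration first:
  t   CF        PV=CF/(1+0.01625)^t    t·PV
  1       350.00       344.4034       344.4034
  2       350.00       338.8964       677.7928
  3       350.00       333.4774     1,000.4321
  4       350.00       328.1450     1,312.5801
  5       350.00       322.8979     1,614.4896
  6    10,350.00     9,395.8700    56,375.2199
  Σ                 11,063.6901    61,324.9178
P = 11,063.6901; D_Mac = 5.54290 half-year periods = 2.77145 yrs; D_mod = 2.77145/(1+0.01625) = 2.72713 yrs.
ΔP/P ≈ -D_mod · Δy = -2.72713 × (-0.0085) = +0.023181 = +2.3181%.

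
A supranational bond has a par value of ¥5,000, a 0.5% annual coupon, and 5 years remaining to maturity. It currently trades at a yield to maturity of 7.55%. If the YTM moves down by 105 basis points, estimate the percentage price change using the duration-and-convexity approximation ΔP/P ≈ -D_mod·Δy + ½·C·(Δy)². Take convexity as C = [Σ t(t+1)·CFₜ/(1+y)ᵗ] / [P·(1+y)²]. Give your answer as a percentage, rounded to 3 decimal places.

+4.963%

With y = 0.0755:
  t   CF        PV=CF/(1+0.0755)^t    t·PV        t(t+1)·PV
  1        25.00        23.2450        23.2450          46.4900
  2        25.00        21.6132        43.2264         129.6792
  3        25.00        20.0960        60.2879         241.1515
  4        25.00        18.6852        74.7409         373.7045
  5     5,025.00     3,492.0785    17,460.3923     104,762.3537
  Σ                  3,575.7179    17,661.8925     105,553.3790
P = 3,575.7179; D_Mac = 4.93940 yrs; D_mod = 4.59265 yrs; C = 25.52043.
Duration effect: -4.59265 × (-0.0105) = +0.048223
Convexity effect: 0.5 × 25.52043 × (-0.0105)² = +0.0014068
ΔP/P ≈ +0.048223 + 0.0014068 = +0.049630 = +4.9630%.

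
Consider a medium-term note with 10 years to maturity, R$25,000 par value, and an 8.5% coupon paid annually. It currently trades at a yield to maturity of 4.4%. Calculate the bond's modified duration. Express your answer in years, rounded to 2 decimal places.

Periodic yield y = 0.044. First find Macaulay duration:
  t   CF        PV=CF/(1+0.044)^t    t·PV
  1     2,125.00     2,035.4406     2,035.4406
  2     2,125.00     1,949.6558     3,899.3115
  3     2,125.00     1,867.4864     5,602.4591
  4     2,125.00     1,788.7800     7,155.1202
  5     2,125.00     1,713.3908     8,566.9542
  6     2,125.00     1,641.1790     9,847.0738
  7     2,125.00     1,572.0105    11,004.0735
  8     2,125.00     1,505.7572    12,046.0575
  9     2,125.00     1,442.2962    12,980.6654
  10   27,125.00    17,634.5654   176,345.6537
  Σ                 33,150.5618   249,482.8095
P = 33,150.5618; Macaulay duration = 249,482.8095 / 33,150.5618 = 7.52575 years.
Modified duration = D_Mac / (1 + y) = 7.52575 / 1.044 = 7.20857 years.

7.21 years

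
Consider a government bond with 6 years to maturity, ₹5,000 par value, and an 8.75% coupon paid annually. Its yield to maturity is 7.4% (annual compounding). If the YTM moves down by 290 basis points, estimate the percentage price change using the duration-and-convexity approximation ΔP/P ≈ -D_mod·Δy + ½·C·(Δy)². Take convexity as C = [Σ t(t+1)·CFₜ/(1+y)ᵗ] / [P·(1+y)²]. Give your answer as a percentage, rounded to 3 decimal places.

+14.548%

With y = 0.074:
  t   CF        PV=CF/(1+0.074)^t    t·PV        t(t+1)·PV
  1       437.50       407.3557       407.3557         814.7114
  2       437.50       379.2883       758.5767       2,275.7301
  3       437.50       353.1549     1,059.4646       4,237.8586
  4       437.50       328.8220     1,315.2882       6,576.4410
  5       437.50       306.1658     1,530.8289       9,184.9734
  6     5,437.50     3,543.0198    21,258.1189     148,806.8324
  Σ                  5,317.8066    26,329.6330     171,896.5469
P = 5,317.8066; D_Mac = 4.95122 yrs; D_mod = 4.61007 yrs; C = 28.02374.
Duration effect: -4.61007 × (-0.029) = +0.133692
Convexity effect: 0.5 × 28.02374 × (-0.029)² = +0.0117840
ΔP/P ≈ +0.133692 + 0.0117840 = +0.145476 = +14.5476%.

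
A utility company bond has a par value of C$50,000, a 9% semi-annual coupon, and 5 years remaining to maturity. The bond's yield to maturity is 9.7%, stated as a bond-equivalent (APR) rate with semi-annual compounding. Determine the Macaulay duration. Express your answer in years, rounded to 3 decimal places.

4.120 years

Periodic yield y = 0.0485. Discount each cash flow and weight by its period:
  t   CF        PV=CF/(1+0.0485)^t    t·PV
  1     2,250.00     2,145.9227     2,145.9227
  2     2,250.00     2,046.6597     4,093.3195
  3     2,250.00     1,951.9883     5,855.9649
  4     2,250.00     1,861.6961     7,446.7842
  5     2,250.00     1,775.5804     8,877.9020
  6     2,250.00     1,693.4482    10,160.6890
  7     2,250.00     1,615.1151    11,305.8056
  8     2,250.00     1,540.4054    12,323.2434
  9     2,250.00     1,469.1516    13,222.3642
  10   52,250.00    32,538.8310   325,388.3104
  Σ                 48,638.7986   400,820.3060
Price P = Σ PV = 48,638.7986.
Macaulay duration = Σ(t·PV) / P = 400,820.3060 / 48,638.7986 = 8.24075 half-year periods.
In years: 8.24075 / 2 = 4.12038 years.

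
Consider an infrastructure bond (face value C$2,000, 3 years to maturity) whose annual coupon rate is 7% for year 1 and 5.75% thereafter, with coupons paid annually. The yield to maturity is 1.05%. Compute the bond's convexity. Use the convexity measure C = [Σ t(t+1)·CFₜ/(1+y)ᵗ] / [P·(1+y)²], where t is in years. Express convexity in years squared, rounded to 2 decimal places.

With y = 0.0105:
  t   CF        PV=CF/(1+0.0105)^t    t·PV        t(t+1)·PV
  1       140.00       138.5453       138.5453         277.0905
  2       115.00       112.6225       225.2450         675.7351
  3     2,115.00     2,049.7525     6,149.2574      24,597.0296
  Σ                  2,300.9203     6,513.0477      25,549.8552
P = 2,300.9203.
Convexity = Σ t(t+1)·PV / [P·(1+y)²] = 25,549.8552 / (2,300.9203 × 1.021110) = 10.87462.

10.87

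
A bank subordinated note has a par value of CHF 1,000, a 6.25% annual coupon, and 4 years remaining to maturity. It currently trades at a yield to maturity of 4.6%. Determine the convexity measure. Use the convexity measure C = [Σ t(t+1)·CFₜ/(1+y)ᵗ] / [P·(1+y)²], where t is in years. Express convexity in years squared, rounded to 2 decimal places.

16.28

With y = 0.046:
  t   CF        PV=CF/(1+0.046)^t    t·PV        t(t+1)·PV
  1        62.50        59.7514        59.7514         119.5029
  2        62.50        57.1237       114.2475         342.7425
  3        62.50        54.6116       163.8348         655.3393
  4     1,062.50       887.5692     3,550.2766      17,751.3831
  Σ                  1,059.0559     3,888.1104      18,868.9677
P = 1,059.0559.
Convexity = Σ t(t+1)·PV / [P·(1+y)²] = 18,868.9677 / (1,059.0559 × 1.094116) = 16.28418.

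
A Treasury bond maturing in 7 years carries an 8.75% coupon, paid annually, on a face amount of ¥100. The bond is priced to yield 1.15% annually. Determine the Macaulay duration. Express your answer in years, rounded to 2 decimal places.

5.82 years

Periodic yield y = 0.0115. Discount each cash flow and weight by its year:
  t   CF        PV=CF/(1+0.0115)^t    t·PV
  1         8.75         8.6505         8.6505
  2         8.75         8.5522        17.1043
  3         8.75         8.4549        25.3648
  4         8.75         8.3588        33.4352
  5         8.75         8.2638        41.3189
  6         8.75         8.1698        49.0189
  7       108.75       100.3848       702.6938
  Σ                    150.8349       877.5865
Price P = Σ PV = 150.8349.
Macaulay duration = Σ(t·PV) / P = 877.5865 / 150.8349 = 5.81819 years.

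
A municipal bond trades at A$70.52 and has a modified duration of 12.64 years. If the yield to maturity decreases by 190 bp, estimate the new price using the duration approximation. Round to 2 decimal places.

A$87.46

Duration approximation: ΔP/P ≈ -D_mod · Δy = -12.64 × (-0.019) = +0.240160.
New price ≈ 70.52 × (1 + 0.240160) = 87.4560832.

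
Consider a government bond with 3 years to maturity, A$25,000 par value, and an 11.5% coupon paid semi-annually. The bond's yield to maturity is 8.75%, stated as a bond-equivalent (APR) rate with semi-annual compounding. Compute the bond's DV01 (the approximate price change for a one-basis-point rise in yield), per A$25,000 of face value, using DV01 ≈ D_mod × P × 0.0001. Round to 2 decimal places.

A$6.76

Periodic yield y = 0.04375.
  t   CF        PV=CF/(1+0.04375)^t    t·PV
  1     1,437.50     1,377.2455     1,377.2455
  2     1,437.50     1,319.5167     2,639.0333
  3     1,437.50     1,264.2076     3,792.6227
  4     1,437.50     1,211.2168     4,844.8673
  5     1,437.50     1,160.4473     5,802.2363
  6    26,437.50    20,447.5582   122,685.3494
  Σ                 26,780.1921   141,141.3547
P = 26,780.1921; D_Mac = 5.27036 half-year periods = 2.63518 yrs; D_mod = 2.52473 yrs.
DV01 ≈ 2.52473 × 26,780.1921 × 0.0001 = 6.761262.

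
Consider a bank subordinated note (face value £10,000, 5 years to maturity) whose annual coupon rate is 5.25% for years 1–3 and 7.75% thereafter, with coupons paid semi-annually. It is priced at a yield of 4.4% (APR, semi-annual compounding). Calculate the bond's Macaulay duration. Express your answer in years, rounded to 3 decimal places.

4.465 years

Periodic yield y = 0.022. Discount each cash flow and weight by its period:
  t   CF        PV=CF/(1+0.022)^t    t·PV
  1       262.50       256.8493       256.8493
  2       262.50       251.3203       502.6405
  3       262.50       245.9102       737.7307
  4       262.50       240.6167       962.4667
  5       262.50       235.4371     1,177.1853
  6       262.50       230.3689     1,382.2137
  7       387.50       332.7480     2,329.2359
  8       387.50       325.5851     2,604.6809
  9       387.50       318.5764     2,867.1879
  10   10,387.50     8,356.0702    83,560.7018
  Σ                 10,793.4822    96,380.8928
Price P = Σ PV = 10,793.4822.
Macaulay duration = Σ(t·PV) / P = 96,380.8928 / 10,793.4822 = 8.92955 half-year periods.
In years: 8.92955 / 2 = 4.46477 years.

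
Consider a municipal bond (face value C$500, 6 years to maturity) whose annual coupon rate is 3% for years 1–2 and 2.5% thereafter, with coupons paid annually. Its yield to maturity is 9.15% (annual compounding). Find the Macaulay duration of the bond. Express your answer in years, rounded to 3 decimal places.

5.512 years

Periodic yield y = 0.0915. Discount each cash flow and weight by its year:
  t   CF        PV=CF/(1+0.0915)^t    t·PV
  1        15.00        13.7426        13.7426
  2        15.00        12.5905        25.1810
  3        12.50         9.6126        28.8377
  4        12.50         8.8067        35.2270
  5        12.50         8.0685        40.3424
  6       512.50       303.0759     1,818.4555
  Σ                    355.8968     1,961.7861
Price P = Σ PV = 355.8968.
Macaulay duration = Σ(t·PV) / P = 1,961.7861 / 355.8968 = 5.51223 years.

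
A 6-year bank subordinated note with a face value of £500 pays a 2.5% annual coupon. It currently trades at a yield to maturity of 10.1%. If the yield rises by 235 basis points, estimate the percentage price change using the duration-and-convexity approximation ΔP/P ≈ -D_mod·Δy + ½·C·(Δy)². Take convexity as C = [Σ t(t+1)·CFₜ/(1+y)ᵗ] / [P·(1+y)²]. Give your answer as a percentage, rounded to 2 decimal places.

-10.98%

With y = 0.101:
  t   CF        PV=CF/(1+0.101)^t    t·PV        t(t+1)·PV
  1        12.50        11.3533        11.3533          22.7066
  2        12.50        10.3118        20.6236          61.8709
  3        12.50         9.3659        28.0976         112.3904
  4        12.50         8.5067        34.0268         170.1339
  5        12.50         7.7263        38.6317         231.7900
  6       512.50       287.7199     1,726.3196      12,084.2373
  Σ                    334.9840     1,859.0526      12,683.1292
P = 334.9840; D_Mac = 5.54968 yrs; D_mod = 5.04058 yrs; C = 31.23401.
Duration effect: -5.04058 × (+0.0235) = -0.118454
Convexity effect: 0.5 × 31.23401 × (0.0235)² = +0.0086245
ΔP/P ≈ -0.118454 + 0.0086245 = -0.109829 = -10.9829%.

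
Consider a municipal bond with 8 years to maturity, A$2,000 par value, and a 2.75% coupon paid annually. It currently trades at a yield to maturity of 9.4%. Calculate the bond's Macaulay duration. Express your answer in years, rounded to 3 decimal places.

7.066 years

Periodic yield y = 0.094. Discount each cash flow and weight by its year:
  t   CF        PV=CF/(1+0.094)^t    t·PV
  1        55.00        50.2742        50.2742
  2        55.00        45.9545        91.9090
  3        55.00        42.0059       126.0178
  4        55.00        38.3967       153.5866
  5        55.00        35.0975       175.4875
  6        55.00        32.0818       192.4908
  7        55.00        29.3252       205.2766
  8     2,055.00     1,001.5514     8,012.4113
  Σ                  1,274.6873     9,007.4539
Price P = Σ PV = 1,274.6873.
Macaulay duration = Σ(t·PV) / P = 9,007.4539 / 1,274.6873 = 7.06640 years.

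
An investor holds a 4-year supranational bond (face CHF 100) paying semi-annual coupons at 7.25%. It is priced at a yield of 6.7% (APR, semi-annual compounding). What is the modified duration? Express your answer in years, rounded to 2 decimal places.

3.43 years

Periodic yield y = 0.0335. First find Macaulay duration:
  t   CF        PV=CF/(1+0.0335)^t    t·PV
  1        3.625         3.5075         3.5075
  2        3.625         3.3938         6.7876
  3        3.625         3.2838         9.8514
  4        3.625         3.1774        12.7094
  5        3.625         3.0744        15.3718
  6        3.625         2.9747        17.8483
  7        3.625         2.8783        20.1480
  8      103.625        79.6124       636.8992
  Σ                    101.9022       723.1233
P = 101.9022; Macaulay duration = 723.1233 / 101.9022 = 7.09625 half-year periods = 3.54812 years.
Modified duration = D_Mac / (1 + y) = 3.54812 / 1.0335 = 3.43311 years.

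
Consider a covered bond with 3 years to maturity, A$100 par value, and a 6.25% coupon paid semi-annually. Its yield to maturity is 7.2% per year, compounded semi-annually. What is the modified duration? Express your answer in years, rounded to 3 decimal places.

2.682 years

Periodic yield y = 0.036. First find Macaulay duration:
  t   CF        PV=CF/(1+0.036)^t    t·PV
  1        3.125         3.0164         3.0164
  2        3.125         2.9116         5.8232
  3        3.125         2.8104         8.4313
  4        3.125         2.7128        10.8510
  5        3.125         2.6185        13.0925
  6      103.125        83.4076       500.4454
  Σ                     97.4772       541.6597
P = 97.4772; Macaulay duration = 541.6597 / 97.4772 = 5.55678 half-year periods = 2.77839 years.
Modified duration = D_Mac / (1 + y) = 2.77839 / 1.036 = 2.68184 years.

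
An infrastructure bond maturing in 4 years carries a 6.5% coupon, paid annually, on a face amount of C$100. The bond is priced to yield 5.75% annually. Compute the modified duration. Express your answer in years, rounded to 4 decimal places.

Periodic yield y = 0.0575. First find Macaulay duration:
  t   CF        PV=CF/(1+0.0575)^t    t·PV
  1         6.50         6.1466         6.1466
  2         6.50         5.8124        11.6247
  3         6.50         5.4963        16.4890
  4       106.50        85.1585       340.6341
  Σ                    102.6138       374.8943
P = 102.6138; Macaulay duration = 374.8943 / 102.6138 = 3.65345 years.
Modified duration = D_Mac / (1 + y) = 3.65345 / 1.0575 = 3.45480 years.

3.4548 years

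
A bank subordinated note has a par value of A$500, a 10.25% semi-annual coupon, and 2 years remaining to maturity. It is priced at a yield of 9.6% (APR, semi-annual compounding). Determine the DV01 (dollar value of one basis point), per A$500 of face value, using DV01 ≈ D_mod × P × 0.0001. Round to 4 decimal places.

Periodic yield y = 0.048.
  t   CF        PV=CF/(1+0.048)^t    t·PV
  1       25.625        24.4513        24.4513
  2       25.625        23.3314        46.6629
  3       25.625        22.2628        66.7884
  4      525.625       435.7435     1,742.9739
  Σ                    505.7890     1,880.8765
P = 505.7890; D_Mac = 3.71870 half-year periods = 1.85935 yrs; D_mod = 1.77419 yrs.
DV01 ≈ 1.77419 × 505.7890 × 0.0001 = 0.089736.

A$0.0897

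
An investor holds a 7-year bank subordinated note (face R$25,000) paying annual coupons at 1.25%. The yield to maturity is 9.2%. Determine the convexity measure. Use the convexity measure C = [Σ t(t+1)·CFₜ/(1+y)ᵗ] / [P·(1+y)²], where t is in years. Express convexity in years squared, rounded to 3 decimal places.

With y = 0.092:
  t   CF        PV=CF/(1+0.092)^t    t·PV        t(t+1)·PV
  1       312.50       286.1722       286.1722         572.3443
  2       312.50       262.0624       524.1248       1,572.3745
  3       312.50       239.9839       719.9517       2,879.8068
  4       312.50       219.7655       879.0619       4,395.3095
  5       312.50       201.2504     1,006.2522       6,037.5131
  6       312.50       184.2953     1,105.7716       7,740.4014
  7    25,312.50    13,670.2536    95,691.7753     765,534.2027
  Σ                 15,063.7833   100,213.1097     788,731.9523
P = 15,063.7833.
Convexity = Σ t(t+1)·PV / [P·(1+y)²] = 788,731.9523 / (15,063.7833 × 1.192464) = 43.90865.

43.909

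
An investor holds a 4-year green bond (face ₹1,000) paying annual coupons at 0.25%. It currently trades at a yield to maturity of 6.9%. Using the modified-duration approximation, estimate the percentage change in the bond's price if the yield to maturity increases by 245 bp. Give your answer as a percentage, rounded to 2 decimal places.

-9.13%

Periodic yield y = 0.069. Modified duration first:
  t   CF        PV=CF/(1+0.069)^t    t·PV
  1         2.50         2.3386         2.3386
  2         2.50         2.1877         4.3754
  3         2.50         2.0465         6.1394
  4     1,002.50       767.6682     3,070.6729
  Σ                    774.2410     3,083.5263
P = 774.2410; D_Mac = 3.98264 yrs; D_mod = 3.98264/(1+0.069) = 3.72558 yrs.
ΔP/P ≈ -D_mod · Δy = -3.72558 × (+0.0245) = -0.091277 = -9.1277%.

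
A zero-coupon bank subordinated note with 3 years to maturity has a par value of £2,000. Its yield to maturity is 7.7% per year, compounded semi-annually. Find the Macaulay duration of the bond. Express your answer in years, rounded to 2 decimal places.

3.00 years

A zero-coupon bond has a single cash flow at maturity, so its Macaulay duration equals its maturity: 3 years.
(Equivalently: 6 semi-annual periods ÷ 2 = 3 years.)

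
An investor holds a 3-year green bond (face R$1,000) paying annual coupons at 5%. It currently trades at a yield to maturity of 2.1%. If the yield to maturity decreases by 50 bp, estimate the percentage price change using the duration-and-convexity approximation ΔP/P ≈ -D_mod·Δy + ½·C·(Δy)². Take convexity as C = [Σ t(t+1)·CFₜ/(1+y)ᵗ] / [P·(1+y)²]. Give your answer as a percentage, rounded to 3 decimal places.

+1.417%

With y = 0.021:
  t   CF        PV=CF/(1+0.021)^t    t·PV        t(t+1)·PV
  1        50.00        48.9716        48.9716          97.9432
  2        50.00        47.9643        95.9287         287.7861
  3     1,050.00       986.5340     2,959.6021      11,838.4084
  Σ                  1,083.4700     3,104.5024      12,224.1377
P = 1,083.4700; D_Mac = 2.86533 yrs; D_mod = 2.80640 yrs; C = 10.82306.
Duration effect: -2.80640 × (-0.005) = +0.014032
Convexity effect: 0.5 × 10.82306 × (-0.005)² = +0.0001353
ΔP/P ≈ +0.014032 + 0.0001353 = +0.014167 = +1.4167%.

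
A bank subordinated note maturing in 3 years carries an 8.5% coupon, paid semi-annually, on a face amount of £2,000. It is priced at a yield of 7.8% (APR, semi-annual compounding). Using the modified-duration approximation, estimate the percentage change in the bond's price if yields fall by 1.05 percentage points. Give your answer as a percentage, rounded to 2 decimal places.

Periodic yield y = 0.039. Modified duration first:
  t   CF        PV=CF/(1+0.039)^t    t·PV
  1        85.00        81.8094        81.8094
  2        85.00        78.7386       157.4773
  3        85.00        75.7831       227.3493
  4        85.00        72.9385       291.7539
  5        85.00        70.2007       351.0033
  6     2,085.00     1,657.3444     9,944.0666
  Σ                  2,036.8147    11,053.4598
P = 2,036.8147; D_Mac = 5.42684 half-year periods = 2.71342 yrs; D_mod = 2.71342/(1+0.039) = 2.61157 yrs.
ΔP/P ≈ -D_mod · Δy = -2.61157 × (-0.0105) = +0.027421 = +2.7421%.

+2.74%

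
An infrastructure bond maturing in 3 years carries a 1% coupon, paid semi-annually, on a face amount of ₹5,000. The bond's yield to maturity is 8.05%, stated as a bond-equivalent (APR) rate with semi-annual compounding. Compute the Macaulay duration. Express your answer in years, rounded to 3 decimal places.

Periodic yield y = 0.04025. Discount each cash flow and weight by its period:
  t   CF        PV=CF/(1+0.04025)^t    t·PV
  1        25.00        24.0327        24.0327
  2        25.00        23.1028        46.2056
  3        25.00        22.2089        66.6267
  4        25.00        21.3496        85.3983
  5        25.00        20.5235       102.6175
  6     5,025.00     3,965.6074    23,793.6446
  Σ                  4,076.8249    24,118.5253
Price P = Σ PV = 4,076.8249.
Macaulay duration = Σ(t·PV) / P = 24,118.5253 / 4,076.8249 = 5.91601 half-year periods.
In years: 5.91601 / 2 = 2.95800 years.

2.958 years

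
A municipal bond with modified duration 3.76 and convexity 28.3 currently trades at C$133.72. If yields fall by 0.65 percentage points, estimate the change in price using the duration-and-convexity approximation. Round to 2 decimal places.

+C$3.35

Duration effect: -D_mod·Δy = -3.76 × (-0.0065) = +0.024440
Convexity effect: ½·C·(Δy)² = 0.5 × 28.3 × (-0.0065)² = +0.0005978375
ΔP/P ≈ +0.024440 + 0.0005978375 = +0.0250378375
ΔP ≈ 133.72 × (+0.0250378375) = +3.3480596305.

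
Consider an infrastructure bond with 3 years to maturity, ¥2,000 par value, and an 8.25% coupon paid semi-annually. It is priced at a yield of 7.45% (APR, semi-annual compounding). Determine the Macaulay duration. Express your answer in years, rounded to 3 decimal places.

2.722 years

Periodic yield y = 0.03725. Discount each cash flow and weight by its period:
  t   CF        PV=CF/(1+0.03725)^t    t·PV
  1        82.50        79.5372        79.5372
  2        82.50        76.6809       153.3618
  3        82.50        73.9271       221.7813
  4        82.50        71.2722       285.0888
  5        82.50        68.7127       343.5633
  6     2,082.50     1,672.1851    10,033.1106
  Σ                  2,042.3152    11,116.4429
Price P = Σ PV = 2,042.3152.
Macaulay duration = Σ(t·PV) / P = 11,116.4429 / 2,042.3152 = 5.44306 half-year periods.
In years: 5.44306 / 2 = 2.72153 years.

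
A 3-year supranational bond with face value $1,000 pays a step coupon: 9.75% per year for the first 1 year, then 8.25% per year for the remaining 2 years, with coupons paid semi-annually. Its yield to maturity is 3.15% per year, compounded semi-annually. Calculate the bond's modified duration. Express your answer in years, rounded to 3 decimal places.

Periodic yield y = 0.01575. First find Macaulay duration:
  t   CF        PV=CF/(1+0.01575)^t    t·PV
  1        48.75        47.9941        47.9941
  2        48.75        47.2499        94.4998
  3        41.25        39.3608       118.0823
  4        41.25        38.7504       155.0018
  5        41.25        38.1496       190.7479
  6     1,041.25       948.0561     5,688.3365
  Σ                  1,159.5609     6,294.6623
P = 1,159.5609; Macaulay duration = 6,294.6623 / 1,159.5609 = 5.42849 half-year periods = 2.71424 years.
Modified duration = D_Mac / (1 + y) = 2.71424 / 1.01575 = 2.67216 years.

2.672 years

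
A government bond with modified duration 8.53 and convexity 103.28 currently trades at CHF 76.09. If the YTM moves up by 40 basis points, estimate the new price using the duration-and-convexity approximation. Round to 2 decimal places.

Duration effect: -D_mod·Δy = -8.53 × (+0.004) = -0.034120
Convexity effect: ½·C·(Δy)² = 0.5 × 103.28 × (0.004)² = +0.00082624
ΔP/P ≈ -0.034120 + 0.00082624 = -0.03329376
New price ≈ 76.09 × (1 - 0.03329376) = 73.5566778016.

CHF 73.56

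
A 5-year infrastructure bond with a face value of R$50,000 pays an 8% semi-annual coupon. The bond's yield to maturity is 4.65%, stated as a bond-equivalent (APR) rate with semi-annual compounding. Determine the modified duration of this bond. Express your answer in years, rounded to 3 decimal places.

Periodic yield y = 0.02325. First find Macaulay duration:
  t   CF        PV=CF/(1+0.02325)^t    t·PV
  1     2,000.00     1,954.5566     1,954.5566
  2     2,000.00     1,910.1457     3,820.2913
  3     2,000.00     1,866.7439     5,600.2316
  4     2,000.00     1,824.3282     7,297.3130
  5     2,000.00     1,782.8764     8,914.3819
  6     2,000.00     1,742.3664    10,454.1981
  7     2,000.00     1,702.7768    11,919.4375
  8     2,000.00     1,664.0868    13,312.6942
  9     2,000.00     1,626.2759    14,636.4828
  10   52,000.00    41,322.4260   413,224.2599
  Σ                 57,396.5825   491,133.8469
P = 57,396.5825; Macaulay duration = 491,133.8469 / 57,396.5825 = 8.55685 half-year periods = 4.27842 years.
Modified duration = D_Mac / (1 + y) = 4.27842 / 1.02325 = 4.18121 years.

4.181 years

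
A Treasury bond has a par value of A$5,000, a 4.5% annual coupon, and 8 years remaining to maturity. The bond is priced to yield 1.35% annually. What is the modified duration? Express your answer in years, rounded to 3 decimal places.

Periodic yield y = 0.0135. First find Macaulay duration:
  t   CF        PV=CF/(1+0.0135)^t    t·PV
  1       225.00       222.0030       222.0030
  2       225.00       219.0458       438.0917
  3       225.00       216.1281       648.3843
  4       225.00       213.2492       852.9970
  5       225.00       210.4087     1,052.0436
  6       225.00       207.6060     1,245.6363
  7       225.00       204.8407     1,433.8849
  8     5,225.00     4,693.4940    37,547.9523
  Σ                  6,186.7757    43,440.9931
P = 6,186.7757; Macaulay duration = 43,440.9931 / 6,186.7757 = 7.02159 years.
Modified duration = D_Mac / (1 + y) = 7.02159 / 1.0135 = 6.92806 years.

6.928 years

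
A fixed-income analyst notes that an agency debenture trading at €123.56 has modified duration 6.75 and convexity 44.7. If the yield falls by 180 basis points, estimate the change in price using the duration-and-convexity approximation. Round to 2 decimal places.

+€15.91

Duration effect: -D_mod·Δy = -6.75 × (-0.018) = +0.121500
Convexity effect: ½·C·(Δy)² = 0.5 × 44.7 × (-0.018)² = +0.0072414
ΔP/P ≈ +0.121500 + 0.0072414 = +0.1287414
ΔP ≈ 123.56 × (+0.1287414) = +15.907287384.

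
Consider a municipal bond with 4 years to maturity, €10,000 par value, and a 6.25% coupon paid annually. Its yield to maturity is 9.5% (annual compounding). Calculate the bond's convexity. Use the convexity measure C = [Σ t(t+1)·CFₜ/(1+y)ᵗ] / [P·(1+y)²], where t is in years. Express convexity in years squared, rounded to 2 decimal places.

With y = 0.095:
  t   CF        PV=CF/(1+0.095)^t    t·PV        t(t+1)·PV
  1       625.00       570.7763       570.7763       1,141.5525
  2       625.00       521.2569     1,042.5137       3,127.5411
  3       625.00       476.0337     1,428.1010       5,712.4039
  4    10,625.00     7,390.4769    29,561.9075     147,809.5374
  Σ                  8,958.5436    32,603.2984     157,791.0349
P = 8,958.5436.
Convexity = Σ t(t+1)·PV / [P·(1+y)²] = 157,791.0349 / (8,958.5436 × 1.199025) = 14.68983.

14.69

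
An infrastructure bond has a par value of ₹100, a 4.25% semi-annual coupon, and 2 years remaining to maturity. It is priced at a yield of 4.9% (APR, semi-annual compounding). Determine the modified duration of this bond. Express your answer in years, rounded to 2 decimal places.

1.89 years

Periodic yield y = 0.0245. First find Macaulay duration:
  t   CF        PV=CF/(1+0.0245)^t    t·PV
  1        2.125         2.0742         2.0742
  2        2.125         2.0246         4.0492
  3        2.125         1.9762         5.9285
  4      102.125        92.7010       370.8038
  Σ                     98.7759       382.8557
P = 98.7759; Macaulay duration = 382.8557 / 98.7759 = 3.87600 half-year periods = 1.93800 years.
Modified duration = D_Mac / (1 + y) = 1.93800 / 1.0245 = 1.89166 years.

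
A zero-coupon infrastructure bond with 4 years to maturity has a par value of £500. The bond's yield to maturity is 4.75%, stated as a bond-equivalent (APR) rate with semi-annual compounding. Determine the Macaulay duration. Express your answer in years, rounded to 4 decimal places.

A zero-coupon bond has a single cash flow at maturity, so its Macaulay duration equals its maturity: 4 years.
(Equivalently: 8 semi-annual periods ÷ 2 = 4 years.)

4.0000 years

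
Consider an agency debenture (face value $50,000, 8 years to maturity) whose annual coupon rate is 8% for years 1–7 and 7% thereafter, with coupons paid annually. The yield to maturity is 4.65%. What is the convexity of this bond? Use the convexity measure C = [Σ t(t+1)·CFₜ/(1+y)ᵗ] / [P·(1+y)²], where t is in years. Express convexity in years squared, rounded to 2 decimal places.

With y = 0.0465:
  t   CF        PV=CF/(1+0.0465)^t    t·PV        t(t+1)·PV
  1     4,000.00     3,822.2647     3,822.2647       7,644.5294
  2     4,000.00     3,652.4268     7,304.8537      21,914.5611
  3     4,000.00     3,490.1355    10,470.4066      41,881.6265
  4     4,000.00     3,335.0555    13,340.2218      66,701.1092
  5     4,000.00     3,186.8662    15,934.3309      95,605.9855
  6     4,000.00     3,045.2615    18,271.5691     127,900.9840
  7     4,000.00     2,909.9489    20,369.6423     162,957.1384
  8    53,500.00    37,191.1768   297,529.4145   2,677,764.7305
  Σ                 60,633.1360   387,042.7037   3,202,370.6645
P = 60,633.1360.
Convexity = Σ t(t+1)·PV / [P·(1+y)²] = 3,202,370.6645 / (60,633.1360 × 1.095162) = 48.22621.

48.23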